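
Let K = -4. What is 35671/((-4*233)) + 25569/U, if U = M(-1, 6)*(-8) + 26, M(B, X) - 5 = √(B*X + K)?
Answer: (-142684*√10 + 12164851*I)/(932*(-7*I + 4*√10)) ≈ -466.46 + 773.74*I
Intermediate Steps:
M(B, X) = 5 + √(-4 + B*X) (M(B, X) = 5 + √(B*X - 4) = 5 + √(-4 + B*X))
U = -14 - 8*I*√10 (U = (5 + √(-4 - 1*6))*(-8) + 26 = (5 + √(-4 - 6))*(-8) + 26 = (5 + √(-10))*(-8) + 26 = (5 + I*√10)*(-8) + 26 = (-40 - 8*I*√10) + 26 = -14 - 8*I*√10 ≈ -14.0 - 25.298*I)
35671/((-4*233)) + 25569/U = 35671/((-4*233)) + 25569/(-14 - 8*I*√10) = 35671/(-932) + 25569/(-14 - 8*I*√10) = 35671*(-1/932) + 25569/(-14 - 8*I*√10) = -35671/932 + 25569/(-14 - 8*I*√10)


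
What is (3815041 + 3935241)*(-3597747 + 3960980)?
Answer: 2815158181706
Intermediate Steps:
(3815041 + 3935241)*(-3597747 + 3960980) = 7750282*363233 = 2815158181706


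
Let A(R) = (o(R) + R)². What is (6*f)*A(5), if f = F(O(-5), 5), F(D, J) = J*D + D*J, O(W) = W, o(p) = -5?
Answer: 0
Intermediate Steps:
F(D, J) = 2*D*J (F(D, J) = D*J + D*J = 2*D*J)
A(R) = (-5 + R)²
f = -50 (f = 2*(-5)*5 = -50)
(6*f)*A(5) = (6*(-50))*(-5 + 5)² = -300*0² = -300*0 = 0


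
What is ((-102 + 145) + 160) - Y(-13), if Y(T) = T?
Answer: 216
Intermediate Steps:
((-102 + 145) + 160) - Y(-13) = ((-102 + 145) + 160) - 1*(-13) = (43 + 160) + 13 = 203 + 13 = 216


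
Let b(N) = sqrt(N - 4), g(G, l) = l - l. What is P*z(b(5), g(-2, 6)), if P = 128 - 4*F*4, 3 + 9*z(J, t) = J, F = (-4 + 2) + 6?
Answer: -128/9 ≈ -14.222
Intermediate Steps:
g(G, l) = 0
b(N) = sqrt(-4 + N)
F = 4 (F = -2 + 6 = 4)
z(J, t) = -1/3 + J/9
P = 64 (P = 128 - 4*4*4 = 128 - 16*4 = 128 - 64 = 64)
P*z(b(5), g(-2, 6)) = 64*(-1/3 + sqrt(-4 + 5)/9) = 64*(-1/3 + sqrt(1)/9) = 64*(-1/3 + (1/9)*1) = 64*(-1/3 + 1/9) = 64*(-2/9) = -128/9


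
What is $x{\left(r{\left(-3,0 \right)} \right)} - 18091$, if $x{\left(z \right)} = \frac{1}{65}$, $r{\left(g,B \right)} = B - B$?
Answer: $- \frac{1175914}{65} \approx -18091.0$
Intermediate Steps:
$r{\left(g,B \right)} = 0$
$x{\left(z \right)} = \frac{1}{65}$
$x{\left(r{\left(-3,0 \right)} \right)} - 18091 = \frac{1}{65} - 18091 = - \frac{1175914}{65}$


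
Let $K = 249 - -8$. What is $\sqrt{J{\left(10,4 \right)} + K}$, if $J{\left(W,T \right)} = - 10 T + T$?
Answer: $\sqrt{221} \approx 14.866$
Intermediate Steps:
$J{\left(W,T \right)} = - 9 T$
$K = 257$ ($K = 249 + 8 = 257$)
$\sqrt{J{\left(10,4 \right)} + K} = \sqrt{\left(-9\right) 4 + 257} = \sqrt{-36 + 257} = \sqrt{221}$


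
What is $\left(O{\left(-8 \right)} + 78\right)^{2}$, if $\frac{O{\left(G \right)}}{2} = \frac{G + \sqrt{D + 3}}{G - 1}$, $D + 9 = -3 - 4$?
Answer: $\frac{171824}{27} - \frac{2872 i \sqrt{13}}{81} \approx 6363.9 - 127.84 i$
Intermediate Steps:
$D = -16$ ($D = -9 - 7 = -16$)
$O{\left(G \right)} = \frac{2 \left(G + i \sqrt{13}\right)}{-1 + G}$ ($O{\left(G \right)} = 2 \frac{G + \sqrt{-16 + 3}}{G - 1} = 2 \frac{G + \sqrt{-13}}{-1 + G} = 2 \frac{G + i \sqrt{13}}{-1 + G} = \frac{2 \left(G + i \sqrt{13}\right)}{-1 + G}$)
$\left(O{\left(-8 \right)} + 78\right)^{2} = \left(\frac{2 \left(-8 + i \sqrt{13}\right)}{-1 - 8} + 78\right)^{2} = \left(\frac{2 \left(-8 + i \sqrt{13}\right)}{-9} + 78\right)^{2} = \left(2 \left(- \frac{1}{9}\right) \left(-8 + i \sqrt{13}\right) + 78\right)^{2} = \left(\left(\frac{16}{9} - \frac{2 i \sqrt{13}}{9}\right) + 78\right)^{2} = \left(\frac{718}{9} - \frac{2 i \sqrt{13}}{9}\right)^{2}$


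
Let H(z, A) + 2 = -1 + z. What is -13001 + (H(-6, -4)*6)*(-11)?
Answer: -12407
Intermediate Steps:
H(z, A) = -3 + z (H(z, A) = -2 + (-1 + z) = -3 + z)
-13001 + (H(-6, -4)*6)*(-11) = -13001 + ((-3 - 6)*6)*(-11) = -13001 - 9*6*(-11) = -13001 - 54*(-11) = -13001 + 594 = -12407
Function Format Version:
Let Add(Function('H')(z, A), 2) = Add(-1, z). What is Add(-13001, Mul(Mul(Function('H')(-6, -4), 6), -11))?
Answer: -12407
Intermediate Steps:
Function('H')(z, A) = Add(-3, z) (Function('H')(z, A) = Add(-2, Add(-1, z)) = Add(-3, z))
Add(-13001, Mul(Mul(Function('H')(-6, -4), 6), -11)) = Add(-13001, Mul(Mul(Add(-3, -6), 6), -11)) = Add(-13001, Mul(Mul(-9, 6), -11)) = Add(-13001, Mul(-54, -11)) = Add(-13001, 594) = -12407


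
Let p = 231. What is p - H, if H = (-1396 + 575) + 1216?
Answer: -164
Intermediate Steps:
H = 395 (H = -821 + 1216 = 395)
p - H = 231 - 1*395 = 231 - 395 = -164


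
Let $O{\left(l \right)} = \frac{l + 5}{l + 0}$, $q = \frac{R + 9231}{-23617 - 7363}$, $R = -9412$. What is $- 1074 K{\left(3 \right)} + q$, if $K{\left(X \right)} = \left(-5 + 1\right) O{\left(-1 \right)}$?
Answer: $- \frac{532360139}{30980} \approx -17184.0$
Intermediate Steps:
$q = \frac{181}{30980}$ ($q = \frac{-9412 + 9231}{-23617 - 7363} = - \frac{181}{-30980} = \left(-181\right) \left(- \frac{1}{30980}\right) = \frac{181}{30980} \approx 0.0058425$)
$O{\left(l \right)} = \frac{5 + l}{l}$
$K{\left(X \right)} = 16$ ($K{\left(X \right)} = \left(-5 + 1\right) \frac{5 - 1}{-1} = - 4 \left(\left(-1\right) 4\right) = \left(-4\right) \left(-4\right) = 16$)
$- 1074 K{\left(3 \right)} + q = \left(-1074\right) 16 + \frac{181}{30980} = -17184 + \frac{181}{30980} = - \frac{532360139}{30980}$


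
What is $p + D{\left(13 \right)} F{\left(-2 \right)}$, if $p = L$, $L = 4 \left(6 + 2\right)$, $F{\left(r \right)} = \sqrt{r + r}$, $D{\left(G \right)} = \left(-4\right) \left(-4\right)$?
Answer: $32 + 32 i \approx 32.0 + 32.0 i$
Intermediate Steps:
$D{\left(G \right)} = 16$
$F{\left(r \right)} = \sqrt{2} \sqrt{r}$ ($F{\left(r \right)} = \sqrt{2 r} = \sqrt{2} \sqrt{r}$)
$L = 32$ ($L = 4 \cdot 8 = 32$)
$p = 32$
$p + D{\left(13 \right)} F{\left(-2 \right)} = 32 + 16 \sqrt{2} \sqrt{-2} = 32 + 16 \sqrt{2} i \sqrt{2} = 32 + 16 \cdot 2 i = 32 + 32 i$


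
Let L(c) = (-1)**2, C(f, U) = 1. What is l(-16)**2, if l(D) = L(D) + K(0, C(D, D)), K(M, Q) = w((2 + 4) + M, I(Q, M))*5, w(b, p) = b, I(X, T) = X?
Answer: 961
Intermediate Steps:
L(c) = 1
K(M, Q) = 30 + 5*M (K(M, Q) = ((2 + 4) + M)*5 = (6 + M)*5 = 30 + 5*M)
l(D) = 31 (l(D) = 1 + (30 + 5*0) = 1 + (30 + 0) = 1 + 30 = 31)
l(-16)**2 = 31**2 = 961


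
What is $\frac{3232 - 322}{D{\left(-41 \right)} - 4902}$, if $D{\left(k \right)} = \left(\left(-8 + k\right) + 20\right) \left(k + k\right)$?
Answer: $- \frac{1455}{1262} \approx -1.1529$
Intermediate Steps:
$D{\left(k \right)} = 2 k \left(12 + k\right)$ ($D{\left(k \right)} = \left(12 + k\right) 2 k = 2 k \left(12 + k\right)$)
$\frac{3232 - 322}{D{\left(-41 \right)} - 4902} = \frac{3232 - 322}{2 \left(-41\right) \left(12 - 41\right) - 4902} = \frac{2910}{2 \left(-41\right) \left(-29\right) - 4902} = \frac{2910}{2378 - 4902} = \frac{2910}{-2524} = 2910 \left(- \frac{1}{2524}\right) = - \frac{1455}{1262}$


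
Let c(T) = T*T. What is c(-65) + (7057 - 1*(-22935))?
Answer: 34217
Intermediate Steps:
c(T) = T²
c(-65) + (7057 - 1*(-22935)) = (-65)² + (7057 - 1*(-22935)) = 4225 + (7057 + 22935) = 4225 + 29992 = 34217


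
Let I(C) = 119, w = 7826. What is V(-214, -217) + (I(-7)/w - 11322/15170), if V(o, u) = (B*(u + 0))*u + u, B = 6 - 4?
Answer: 21534754021/229190 ≈ 93960.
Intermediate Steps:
B = 2
V(o, u) = u + 2*u² (V(o, u) = (2*(u + 0))*u + u = (2*u)*u + u = 2*u² + u = u + 2*u²)
V(-214, -217) + (I(-7)/w - 11322/15170) = -217*(1 + 2*(-217)) + (119/7826 - 11322/15170) = -217*(1 - 434) + (119*(1/7826) - 11322*1/15170) = -217*(-433) + (17/1118 - 153/205) = 93961 - 167569/229190 = 21534754021/229190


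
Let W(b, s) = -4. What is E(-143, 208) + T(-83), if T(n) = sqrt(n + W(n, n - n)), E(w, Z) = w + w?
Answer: -286 + I*sqrt(87) ≈ -286.0 + 9.3274*I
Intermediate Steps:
E(w, Z) = 2*w
T(n) = sqrt(-4 + n) (T(n) = sqrt(n - 4) = sqrt(-4 + n))
E(-143, 208) + T(-83) = 2*(-143) + sqrt(-4 - 83) = -286 + sqrt(-87) = -286 + I*sqrt(87)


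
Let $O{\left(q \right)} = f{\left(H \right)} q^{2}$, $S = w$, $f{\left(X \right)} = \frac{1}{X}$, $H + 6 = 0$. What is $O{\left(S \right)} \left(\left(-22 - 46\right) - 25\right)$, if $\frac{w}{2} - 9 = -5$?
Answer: $992$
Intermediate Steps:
$H = -6$ ($H = -6 + 0 = -6$)
$w = 8$ ($w = 18 + 2 \left(-5\right) = 18 - 10 = 8$)
$S = 8$
$O{\left(q \right)} = - \frac{q^{2}}{6}$ ($O{\left(q \right)} = \frac{q^{2}}{-6} = - \frac{q^{2}}{6}$)
$O{\left(S \right)} \left(\left(-22 - 46\right) - 25\right) = - \frac{8^{2}}{6} \left(\left(-22 - 46\right) - 25\right) = \left(- \frac{1}{6}\right) 64 \left(-68 - 25\right) = \left(- \frac{32}{3}\right) \left(-93\right) = 992$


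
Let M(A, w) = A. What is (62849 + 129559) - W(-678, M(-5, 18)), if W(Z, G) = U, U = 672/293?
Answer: 56374872/293 ≈ 1.9241e+5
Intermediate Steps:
U = 672/293 (U = 672*(1/293) = 672/293 ≈ 2.2935)
W(Z, G) = 672/293
(62849 + 129559) - W(-678, M(-5, 18)) = (62849 + 129559) - 1*672/293 = 192408 - 672/293 = 56374872/293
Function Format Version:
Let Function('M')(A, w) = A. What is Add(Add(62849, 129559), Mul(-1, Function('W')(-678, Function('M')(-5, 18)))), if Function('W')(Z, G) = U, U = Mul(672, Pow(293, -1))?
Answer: Rational(56374872, 293) ≈ 1.9241e+5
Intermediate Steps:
U = Rational(672, 293) (U = Mul(672, Rational(1, 293)) = Rational(672, 293) ≈ 2.2935)
Function('W')(Z, G) = Rational(672, 293)
Add(Add(62849, 129559), Mul(-1, Function('W')(-678, Function('M')(-5, 18)))) = Add(Add(62849, 129559), Mul(-1, Rational(672, 293))) = Add(192408, Rational(-672, 293)) = Rational(56374872, 293)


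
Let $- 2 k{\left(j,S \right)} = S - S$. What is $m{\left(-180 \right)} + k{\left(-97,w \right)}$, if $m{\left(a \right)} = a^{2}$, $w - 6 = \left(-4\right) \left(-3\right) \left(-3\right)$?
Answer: $32400$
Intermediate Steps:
$w = -30$ ($w = 6 + \left(-4\right) \left(-3\right) \left(-3\right) = 6 + 12 \left(-3\right) = 6 - 36 = -30$)
$k{\left(j,S \right)} = 0$ ($k{\left(j,S \right)} = - \frac{S - S}{2} = \left(- \frac{1}{2}\right) 0 = 0$)
$m{\left(-180 \right)} + k{\left(-97,w \right)} = \left(-180\right)^{2} + 0 = 32400 + 0 = 32400$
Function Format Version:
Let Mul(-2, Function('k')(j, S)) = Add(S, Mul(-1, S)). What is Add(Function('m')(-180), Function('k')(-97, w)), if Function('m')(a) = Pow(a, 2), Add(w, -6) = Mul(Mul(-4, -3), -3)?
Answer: 32400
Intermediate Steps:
w = -30 (w = Add(6, Mul(Mul(-4, -3), -3)) = Add(6, Mul(12, -3)) = Add(6, -36) = -30)
Function('k')(j, S) = 0 (Function('k')(j, S) = Mul(Rational(-1, 2), Add(S, Mul(-1, S))) = Mul(Rational(-1, 2), 0) = 0)
Add(Function('m')(-180), Function('k')(-97, w)) = Add(Pow(-180, 2), 0) = Add(32400, 0) = 32400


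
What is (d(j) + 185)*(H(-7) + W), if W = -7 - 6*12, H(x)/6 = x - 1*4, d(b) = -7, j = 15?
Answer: -25810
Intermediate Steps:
H(x) = -24 + 6*x (H(x) = 6*(x - 1*4) = 6*(x - 4) = 6*(-4 + x) = -24 + 6*x)
W = -79 (W = -7 - 72 = -79)
(d(j) + 185)*(H(-7) + W) = (-7 + 185)*((-24 + 6*(-7)) - 79) = 178*((-24 - 42) - 79) = 178*(-66 - 79) = 178*(-145) = -25810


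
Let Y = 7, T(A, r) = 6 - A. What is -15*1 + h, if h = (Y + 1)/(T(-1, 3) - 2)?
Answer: -67/5 ≈ -13.400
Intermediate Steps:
h = 8/5 (h = (7 + 1)/((6 - 1*(-1)) - 2) = 8/((6 + 1) - 2) = 8/(7 - 2) = 8/5 ≈ 1.6000)
-15*1 + h = -15*1 + 8/5 = -15 + 8/5 = -67/5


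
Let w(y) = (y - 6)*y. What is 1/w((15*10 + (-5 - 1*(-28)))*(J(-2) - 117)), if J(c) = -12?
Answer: 1/498182391 ≈ 2.0073e-9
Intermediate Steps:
w(y) = y*(-6 + y) (w(y) = (-6 + y)*y = y*(-6 + y))
1/w((15*10 + (-5 - 1*(-28)))*(J(-2) - 117)) = 1/(((15*10 + (-5 - 1*(-28)))*(-12 - 117))*(-6 + (15*10 + (-5 - 1*(-28)))*(-12 - 117))) = 1/(((150 + (-5 + 28))*(-129))*(-6 + (150 + (-5 + 28))*(-129))) = 1/(((150 + 23)*(-129))*(-6 + (150 + 23)*(-129))) = 1/((173*(-129))*(-6 + 173*(-129))) = 1/(-22317*(-6 - 22317)) = 1/(-22317*(-22323)) = 1/498182391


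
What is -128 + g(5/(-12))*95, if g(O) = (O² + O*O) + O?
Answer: -9691/72 ≈ -134.60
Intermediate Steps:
g(O) = O + 2*O² (g(O) = (O² + O²) + O = 2*O² + O = O + 2*O²)
-128 + g(5/(-12))*95 = -128 + ((5/(-12))*(1 + 2*(5/(-12))))*95 = -128 + ((5*(-1/12))*(1 + 2*(5*(-1/12))))*95 = -128 - 5*(1 + 2*(-5/12))/12*95 = -128 - 5*(1 - ⅚)/12*95 = -128 - 5/12*⅙*95 = -128 - 5/72*95 = -128 - 475/72 = -9691/72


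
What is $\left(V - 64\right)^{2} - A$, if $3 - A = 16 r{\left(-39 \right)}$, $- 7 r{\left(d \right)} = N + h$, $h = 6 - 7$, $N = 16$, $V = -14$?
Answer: $\frac{42327}{7} \approx 6046.7$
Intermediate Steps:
$h = -1$ ($h = 6 - 7 = -1$)
$r{\left(d \right)} = - \frac{15}{7}$ ($r{\left(d \right)} = - \frac{16 - 1}{7} = \left(- \frac{1}{7}\right) 15 = - \frac{15}{7}$)
$A = \frac{261}{7}$ ($A = 3 - 16 \left(- \frac{15}{7}\right) = 3 - - \frac{240}{7} = 3 + \frac{240}{7} = \frac{261}{7} \approx 37.286$)
$\left(V - 64\right)^{2} - A = \left(-14 - 64\right)^{2} - \frac{261}{7} = \left(-78\right)^{2} - \frac{261}{7} = 6084 - \frac{261}{7} = \frac{42327}{7}$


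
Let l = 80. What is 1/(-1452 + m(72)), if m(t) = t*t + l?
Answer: 1/3812 ≈ 0.00026233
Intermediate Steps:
m(t) = 80 + t**2 (m(t) = t*t + 80 = t**2 + 80 = 80 + t**2)
1/(-1452 + m(72)) = 1/(-1452 + (80 + 72**2)) = 1/(-1452 + (80 + 5184)) = 1/(-1452 + 5264) = 1/3812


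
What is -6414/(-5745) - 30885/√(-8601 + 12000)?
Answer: 2138/1915 - 10295*√3399/1133 ≈ -528.63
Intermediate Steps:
-6414/(-5745) - 30885/√(-8601 + 12000) = -6414*(-1/5745) - 30885*√3399/3399 = 2138/1915 - 10295*√3399/1133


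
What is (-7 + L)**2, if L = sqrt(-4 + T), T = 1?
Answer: (7 - I*sqrt(3))**2 ≈ 46.0 - 24.249*I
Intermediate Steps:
L = I*sqrt(3) (L = sqrt(-4 + 1) = sqrt(-3) = I*sqrt(3) ≈ 1.732*I)
(-7 + L)**2 = (-7 + I*sqrt(3))**2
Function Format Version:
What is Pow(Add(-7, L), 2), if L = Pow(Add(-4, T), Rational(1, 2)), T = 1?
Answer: Pow(Add(7, Mul(-1, I, Pow(3, Rational(1, 2)))), 2) ≈ Add(46.000, Mul(-24.249, I))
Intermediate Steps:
L = Mul(I, Pow(3, Rational(1, 2))) (L = Pow(Add(-4, 1), Rational(1, 2)) = Pow(-3, Rational(1, 2)) = Mul(I, Pow(3, Rational(1, 2))) ≈ Mul(1.7320, I))
Pow(Add(-7, L), 2) = Pow(Add(-7, Mul(I, Pow(3, Rational(1, 2)))), 2)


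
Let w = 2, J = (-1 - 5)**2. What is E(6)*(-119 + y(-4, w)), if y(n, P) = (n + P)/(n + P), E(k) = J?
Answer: -4248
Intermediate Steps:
J = 36 (J = (-6)**2 = 36)
E(k) = 36
y(n, P) = 1 (y(n, P) = (P + n)/(P + n) = 1)
E(6)*(-119 + y(-4, w)) = 36*(-119 + 1) = 36*(-118) = -4248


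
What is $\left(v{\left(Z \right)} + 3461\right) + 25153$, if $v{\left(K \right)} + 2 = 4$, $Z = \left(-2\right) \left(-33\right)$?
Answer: $28616$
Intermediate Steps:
$Z = 66$
$v{\left(K \right)} = 2$ ($v{\left(K \right)} = -2 + 4 = 2$)
$\left(v{\left(Z \right)} + 3461\right) + 25153 = \left(2 + 3461\right) + 25153 = 3463 + 25153 = 28616$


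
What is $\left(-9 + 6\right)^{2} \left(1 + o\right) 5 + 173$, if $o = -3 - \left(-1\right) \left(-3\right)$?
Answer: $-52$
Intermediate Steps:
$o = -6$ ($o = -3 - 3 = -6$)
$\left(-9 + 6\right)^{2} \left(1 + o\right) 5 + 173 = \left(-9 + 6\right)^{2} \left(1 - 6\right) 5 + 173 = \left(-3\right)^{2} \left(\left(-5\right) 5\right) + 173 = 9 \left(-25\right) + 173 = -225 + 173 = -52$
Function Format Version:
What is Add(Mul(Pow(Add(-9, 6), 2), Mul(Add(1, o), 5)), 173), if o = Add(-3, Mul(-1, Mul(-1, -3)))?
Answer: -52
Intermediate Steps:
o = -6 (o = Add(-3, Mul(-1, 3)) = Add(-3, -3) = -6)
Add(Mul(Pow(Add(-9, 6), 2), Mul(Add(1, o), 5)), 173) = Add(Mul(Pow(Add(-9, 6), 2), Mul(Add(1, -6), 5)), 173) = Add(Mul(Pow(-3, 2), Mul(-5, 5)), 173) = Add(Mul(9, -25), 173) = Add(-225, 173) = -52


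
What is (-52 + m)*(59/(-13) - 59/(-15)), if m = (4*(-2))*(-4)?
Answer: 472/39 ≈ 12.103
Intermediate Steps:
m = 32 (m = -8*(-4) = 32)
(-52 + m)*(59/(-13) - 59/(-15)) = (-52 + 32)*(59/(-13) - 59/(-15)) = -20*(59*(-1/13) - 59*(-1/15)) = -20*(-59/13 + 59/15) = -20*(-118/195) = 472/39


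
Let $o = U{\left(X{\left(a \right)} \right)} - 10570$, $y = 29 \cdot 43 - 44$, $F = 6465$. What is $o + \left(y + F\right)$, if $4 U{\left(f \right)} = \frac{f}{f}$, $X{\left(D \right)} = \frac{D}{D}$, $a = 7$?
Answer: $- \frac{11607}{4} \approx -2901.8$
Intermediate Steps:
$y = 1203$ ($y = 1247 - 44 = 1203$)
$X{\left(D \right)} = 1$
$U{\left(f \right)} = \frac{1}{4}$ ($U{\left(f \right)} = \frac{f \frac{1}{f}}{4} = \frac{1}{4} \cdot 1 = \frac{1}{4}$)
$o = - \frac{42279}{4}$ ($o = \frac{1}{4} - 10570 = - \frac{42279}{4} \approx -10570.0$)
$o + \left(y + F\right) = - \frac{42279}{4} + \left(1203 + 6465\right) = - \frac{42279}{4} + 7668 = - \frac{11607}{4}$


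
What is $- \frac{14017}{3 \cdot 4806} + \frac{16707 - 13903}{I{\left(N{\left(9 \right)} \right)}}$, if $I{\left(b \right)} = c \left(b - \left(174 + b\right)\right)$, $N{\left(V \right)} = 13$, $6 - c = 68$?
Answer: $- \frac{9232277}{12961782} \approx -0.71227$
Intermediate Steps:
$c = -62$ ($c = 6 - 68 = -62$)
$I{\left(b \right)} = 10788$ ($I{\left(b \right)} = - 62 \left(b - \left(174 + b\right)\right) = \left(-62\right) \left(-174\right) = 10788$)
$- \frac{14017}{3 \cdot 4806} + \frac{16707 - 13903}{I{\left(N{\left(9 \right)} \right)}} = - \frac{14017}{3 \cdot 4806} + \frac{16707 - 13903}{10788} = - \frac{14017}{14418} + \left(16707 - 13903\right) \frac{1}{10788} = \left(-14017\right) \frac{1}{14418} + 2804 \cdot \frac{1}{10788} = - \frac{14017}{14418} + \frac{701}{2697} = - \frac{9232277}{12961782}$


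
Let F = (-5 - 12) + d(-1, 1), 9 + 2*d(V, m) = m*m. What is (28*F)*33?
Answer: -19404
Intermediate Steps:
d(V, m) = -9/2 + m²/2 (d(V, m) = -9/2 + (m*m)/2 = -9/2 + m²/2)
F = -21 (F = (-5 - 12) + (-9/2 + (½)*1²) = -17 + (-9/2 + (½)*1) = -17 + (-9/2 + ½) = -17 - 4 = -21)
(28*F)*33 = (28*(-21))*33 = -588*33 = -19404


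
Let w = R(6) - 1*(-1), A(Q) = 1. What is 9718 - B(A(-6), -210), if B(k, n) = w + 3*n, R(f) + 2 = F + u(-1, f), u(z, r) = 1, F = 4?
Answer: 10344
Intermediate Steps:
R(f) = 3 (R(f) = -2 + (4 + 1) = -2 + 5 = 3)
w = 4 (w = 3 - 1*(-1) = 3 + 1 = 4)
B(k, n) = 4 + 3*n
9718 - B(A(-6), -210) = 9718 - (4 + 3*(-210)) = 9718 - (4 - 630) = 9718 - 1*(-626) = 9718 + 626 = 10344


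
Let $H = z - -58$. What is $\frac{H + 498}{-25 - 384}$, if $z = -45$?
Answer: $- \frac{511}{409} \approx -1.2494$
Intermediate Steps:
$H = 13$ ($H = -45 - -58 = -45 + 58 = 13$)
$\frac{H + 498}{-25 - 384} = \frac{13 + 498}{-25 - 384} = \frac{511}{-409} = 511 \left(- \frac{1}{409}\right) = - \frac{511}{409}$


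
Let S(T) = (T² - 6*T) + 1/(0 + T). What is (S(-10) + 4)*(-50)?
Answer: -8195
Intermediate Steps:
S(T) = 1/T + T² - 6*T (S(T) = (T² - 6*T) + 1/T = 1/T + T² - 6*T)
(S(-10) + 4)*(-50) = ((1 + (-10)²*(-6 - 10))/(-10) + 4)*(-50) = (-(1 + 100*(-16))/10 + 4)*(-50) = (-(1 - 1600)/10 + 4)*(-50) = (-⅒*(-1599) + 4)*(-50) = (1599/10 + 4)*(-50) = (1639/10)*(-50) = -8195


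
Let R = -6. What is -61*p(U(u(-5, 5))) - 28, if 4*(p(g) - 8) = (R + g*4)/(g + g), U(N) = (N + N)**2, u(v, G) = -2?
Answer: -34793/64 ≈ -543.64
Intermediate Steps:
U(N) = 4*N**2 (U(N) = (2*N)**2 = 4*N**2)
p(g) = 8 + (-6 + 4*g)/(8*g) (p(g) = 8 + ((-6 + g*4)/(g + g))/4 = 8 + ((-6 + 4*g)/((2*g)))/4 = 8 + ((-6 + 4*g)*(1/(2*g)))/4 = 8 + ((-6 + 4*g)/(2*g))/4 = 8 + (-6 + 4*g)/(8*g))
-61*p(U(u(-5, 5))) - 28 = -61*(-3 + 34*(4*(-2)**2))/(4*(4*(-2)**2)) - 28 = -61*(-3 + 34*(4*4))/(4*(4*4)) - 28 = -61*(-3 + 34*16)/(4*16) - 28 = -61*(-3 + 544)/(4*16) - 28 = -61*541/(4*16) - 28 = -61*541/64 - 28 = -33001/64 - 28 = -34793/64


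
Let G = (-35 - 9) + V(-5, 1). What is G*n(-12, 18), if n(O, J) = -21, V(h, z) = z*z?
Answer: 903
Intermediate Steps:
V(h, z) = z²
G = -43 (G = (-35 - 9) + 1² = -44 + 1 = -43)
G*n(-12, 18) = -43*(-21) = 903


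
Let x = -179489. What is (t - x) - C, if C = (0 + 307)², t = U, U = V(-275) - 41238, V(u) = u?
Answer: 43727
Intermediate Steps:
U = -41513 (U = -275 - 41238 = -41513)
t = -41513
C = 94249 (C = 307² = 94249)
(t - x) - C = (-41513 - 1*(-179489)) - 1*94249 = (-41513 + 179489) - 94249 = 137976 - 94249 = 43727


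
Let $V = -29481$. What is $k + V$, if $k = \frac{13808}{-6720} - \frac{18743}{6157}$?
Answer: $- \frac{76249282691}{2585940} \approx -29486.0$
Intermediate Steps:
$k = - \frac{13185551}{2585940}$ ($k = 13808 \left(- \frac{1}{6720}\right) - \frac{18743}{6157} = - \frac{863}{420} - \frac{18743}{6157} = - \frac{13185551}{2585940} \approx -5.0989$)
$k + V = - \frac{13185551}{2585940} - 29481 = - \frac{76249282691}{2585940}$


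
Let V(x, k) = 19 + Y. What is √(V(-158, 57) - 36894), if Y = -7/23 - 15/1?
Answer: I*√19514971/23 ≈ 192.07*I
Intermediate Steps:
Y = -352/23 (Y = -7*1/23 - 15*1 = -7/23 - 15 = -352/23 ≈ -15.304)
V(x, k) = 85/23 (V(x, k) = 19 - 352/23 = 85/23)
√(V(-158, 57) - 36894) = √(85/23 - 36894) = √(-848477/23) = I*√19514971/23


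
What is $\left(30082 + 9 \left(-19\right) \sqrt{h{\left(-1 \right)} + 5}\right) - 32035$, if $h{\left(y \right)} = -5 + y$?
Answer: $-1953 - 171 i \approx -1953.0 - 171.0 i$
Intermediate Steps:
$\left(30082 + 9 \left(-19\right) \sqrt{h{\left(-1 \right)} + 5}\right) - 32035 = \left(30082 + 9 \left(-19\right) \sqrt{\left(-5 - 1\right) + 5}\right) - 32035 = \left(30082 - 171 \sqrt{-6 + 5}\right) - 32035 = \left(30082 - 171 \sqrt{-1}\right) - 32035 = \left(30082 - 171 i\right) - 32035 = -1953 - 171 i$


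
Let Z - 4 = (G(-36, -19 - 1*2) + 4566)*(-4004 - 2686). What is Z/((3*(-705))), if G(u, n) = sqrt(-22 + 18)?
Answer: 30546536/2115 + 892*I/141 ≈ 14443.0 + 6.3262*I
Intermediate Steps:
G(u, n) = 2*I (G(u, n) = sqrt(-4) = 2*I)
Z = -30546536 - 13380*I (Z = 4 + (2*I + 4566)*(-4004 - 2686) = 4 + (4566 + 2*I)*(-6690) = 4 + (-30546540 - 13380*I) = -30546536 - 13380*I ≈ -3.0547e+7 - 13380.0*I)
Z/((3*(-705))) = (-30546536 - 13380*I)/((3*(-705))) = (-30546536 - 13380*I)/(-2115) = (-30546536 - 13380*I)*(-1/2115) = 30546536/2115 + 892*I/141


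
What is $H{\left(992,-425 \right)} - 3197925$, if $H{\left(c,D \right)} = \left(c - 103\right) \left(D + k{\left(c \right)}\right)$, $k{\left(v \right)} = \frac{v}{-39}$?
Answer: $- \frac{140336138}{39} \approx -3.5984 \cdot 10^{6}$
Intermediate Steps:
$k{\left(v \right)} = - \frac{v}{39}$ ($k{\left(v \right)} = v \left(- \frac{1}{39}\right) = - \frac{v}{39}$)
$H{\left(c,D \right)} = \left(-103 + c\right) \left(D - \frac{c}{39}\right)$ ($H{\left(c,D \right)} = \left(c - 103\right) \left(D - \frac{c}{39}\right) = \left(-103 + c\right) \left(D - \frac{c}{39}\right)$)
$H{\left(992,-425 \right)} - 3197925 = \left(\left(-103\right) \left(-425\right) - \frac{992^{2}}{39} + \frac{103}{39} \cdot 992 - 421600\right) - 3197925 = \left(43775 - \frac{984064}{39} + \frac{102176}{39} - 421600\right) - 3197925 = - \frac{15617063}{39} - 3197925 = - \frac{140336138}{39}$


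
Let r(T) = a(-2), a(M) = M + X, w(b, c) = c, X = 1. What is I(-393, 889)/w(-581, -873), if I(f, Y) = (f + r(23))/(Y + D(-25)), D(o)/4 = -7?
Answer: 394/751653 ≈ 0.00052418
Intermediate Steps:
D(o) = -28 (D(o) = 4*(-7) = -28)
a(M) = 1 + M (a(M) = M + 1 = 1 + M)
r(T) = -1 (r(T) = 1 - 2 = -1)
I(f, Y) = (-1 + f)/(-28 + Y) (I(f, Y) = (f - 1)/(Y - 28) = (-1 + f)/(-28 + Y))
I(-393, 889)/w(-581, -873) = ((-1 - 393)/(-28 + 889))/(-873) = (-394/861)*(-1/873) = ((1/861)*(-394))*(-1/873) = -394/861*(-1/873) = 394/751653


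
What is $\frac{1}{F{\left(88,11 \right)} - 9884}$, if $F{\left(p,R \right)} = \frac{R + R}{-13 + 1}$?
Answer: $- \frac{6}{59315} \approx -0.00010115$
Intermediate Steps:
$F{\left(p,R \right)} = - \frac{R}{6}$ ($F{\left(p,R \right)} = \frac{2 R}{-12} = 2 R \left(- \frac{1}{12}\right) = - \frac{R}{6}$)
$\frac{1}{F{\left(88,11 \right)} - 9884} = \frac{1}{\left(- \frac{1}{6}\right) 11 - 9884} = \frac{1}{- \frac{11}{6} - 9884} = \frac{1}{- \frac{59315}{6}} = - \frac{6}{59315}$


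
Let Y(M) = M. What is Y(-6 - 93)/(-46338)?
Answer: 33/15446 ≈ 0.0021365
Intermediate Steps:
Y(-6 - 93)/(-46338) = (-6 - 93)/(-46338) = -99*(-1/46338) = 33/15446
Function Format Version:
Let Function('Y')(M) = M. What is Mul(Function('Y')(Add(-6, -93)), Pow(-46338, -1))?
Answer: Rational(33, 15446) ≈ 0.0021365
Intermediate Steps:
Mul(Function('Y')(Add(-6, -93)), Pow(-46338, -1)) = Mul(Add(-6, -93), Pow(-46338, -1)) = Mul(-99, Rational(-1, 46338)) = Rational(33, 15446)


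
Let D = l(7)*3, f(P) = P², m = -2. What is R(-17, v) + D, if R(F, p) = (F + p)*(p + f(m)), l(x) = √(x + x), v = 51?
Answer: 1870 + 3*√14 ≈ 1881.2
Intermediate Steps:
l(x) = √2*√x (l(x) = √(2*x) = √2*√x)
R(F, p) = (4 + p)*(F + p) (R(F, p) = (F + p)*(p + (-2)²) = (F + p)*(p + 4) = (F + p)*(4 + p) = (4 + p)*(F + p))
D = 3*√14 (D = (√2*√7)*3 = √14*3 = 3*√14 ≈ 11.225)
R(-17, v) + D = (51² + 4*(-17) + 4*51 - 17*51) + 3*√14 = (2601 - 68 + 204 - 867) + 3*√14 = 1870 + 3*√14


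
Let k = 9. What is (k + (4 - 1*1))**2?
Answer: 144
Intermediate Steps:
(k + (4 - 1*1))**2 = (9 + (4 - 1*1))**2 = (9 + (4 - 1))**2 = (9 + 3)**2 = 12**2 = 144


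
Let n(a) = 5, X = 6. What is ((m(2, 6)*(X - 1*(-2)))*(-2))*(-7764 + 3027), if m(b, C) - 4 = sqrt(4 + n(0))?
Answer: 530544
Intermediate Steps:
m(b, C) = 7 (m(b, C) = 4 + sqrt(4 + 5) = 4 + sqrt(9) = 4 + 3 = 7)
((m(2, 6)*(X - 1*(-2)))*(-2))*(-7764 + 3027) = ((7*(6 - 1*(-2)))*(-2))*(-7764 + 3027) = ((7*(6 + 2))*(-2))*(-4737) = ((7*8)*(-2))*(-4737) = (56*(-2))*(-4737) = -112*(-4737) = 530544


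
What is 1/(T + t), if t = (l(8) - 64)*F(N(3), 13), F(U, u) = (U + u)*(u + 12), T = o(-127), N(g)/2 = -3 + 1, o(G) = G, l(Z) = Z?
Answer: -1/12727 ≈ -7.8573e-5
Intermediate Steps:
N(g) = -4 (N(g) = 2*(-3 + 1) = 2*(-2) = -4)
T = -127
F(U, u) = (12 + u)*(U + u) (F(U, u) = (U + u)*(12 + u) = (12 + u)*(U + u))
t = -12600 (t = (8 - 64)*(13**2 + 12*(-4) + 12*13 - 4*13) = -56*(169 - 48 + 156 - 52) = -56*225 = -12600)
1/(T + t) = 1/(-127 - 12600) = 1/(-12727) = -1/12727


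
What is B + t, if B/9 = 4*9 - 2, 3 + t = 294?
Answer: 597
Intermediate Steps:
t = 291 (t = -3 + 294 = 291)
B = 306 (B = 9*(4*9 - 2) = 9*(36 - 2) = 9*34 = 306)
B + t = 306 + 291 = 597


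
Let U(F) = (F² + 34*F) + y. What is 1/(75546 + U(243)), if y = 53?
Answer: 1/142910 ≈ 6.9974e-6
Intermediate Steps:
U(F) = 53 + F² + 34*F (U(F) = (F² + 34*F) + 53 = 53 + F² + 34*F)
1/(75546 + U(243)) = 1/(75546 + (53 + 243² + 34*243)) = 1/(75546 + (53 + 59049 + 8262)) = 1/(75546 + 67364) = 1/142910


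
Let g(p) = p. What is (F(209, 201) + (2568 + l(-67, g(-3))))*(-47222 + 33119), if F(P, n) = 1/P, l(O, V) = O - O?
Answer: -7569263439/209 ≈ -3.6217e+7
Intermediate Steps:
l(O, V) = 0
(F(209, 201) + (2568 + l(-67, g(-3))))*(-47222 + 33119) = (1/209 + (2568 + 0))*(-47222 + 33119) = (1/209 + 2568)*(-14103) = (536713/209)*(-14103) = -7569263439/209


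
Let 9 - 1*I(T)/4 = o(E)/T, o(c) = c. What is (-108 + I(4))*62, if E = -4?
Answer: -4216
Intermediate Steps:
I(T) = 36 + 16/T (I(T) = 36 - (-16)/T = 36 + 16/T)
(-108 + I(4))*62 = (-108 + (36 + 16/4))*62 = (-108 + (36 + 16*(¼)))*62 = (-108 + (36 + 4))*62 = (-108 + 40)*62 = -68*62 = -4216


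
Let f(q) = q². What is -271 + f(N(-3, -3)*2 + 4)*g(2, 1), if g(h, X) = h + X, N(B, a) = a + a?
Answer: -79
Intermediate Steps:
N(B, a) = 2*a
g(h, X) = X + h
-271 + f(N(-3, -3)*2 + 4)*g(2, 1) = -271 + ((2*(-3))*2 + 4)²*(1 + 2) = -271 + (-6*2 + 4)²*3 = -271 + (-12 + 4)²*3 = -271 + (-8)²*3 = -271 + 64*3 = -271 + 192 = -79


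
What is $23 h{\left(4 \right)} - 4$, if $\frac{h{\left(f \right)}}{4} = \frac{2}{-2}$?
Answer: $-96$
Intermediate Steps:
$h{\left(f \right)} = -4$ ($h{\left(f \right)} = 4 \frac{2}{-2} = 4 \cdot 2 \left(- \frac{1}{2}\right) = 4 \left(-1\right) = -4$)
$23 h{\left(4 \right)} - 4 = 23 \left(-4\right) - 4 = -92 + \left(-14 + 10\right) = -92 - 4 = -96$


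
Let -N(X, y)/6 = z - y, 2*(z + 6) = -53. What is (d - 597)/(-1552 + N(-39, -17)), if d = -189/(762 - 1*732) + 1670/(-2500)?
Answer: 75496/182375 ≈ 0.41396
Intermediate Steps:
z = -65/2 (z = -6 + (1/2)*(-53) = -6 - 53/2 = -65/2 ≈ -32.500)
d = -871/125 (d = -189/(762 - 732) + 1670*(-1/2500) = -189/30 - 167/250 = -189*1/30 - 167/250 = -63/10 - 167/250 = -871/125 ≈ -6.9680)
N(X, y) = 195 + 6*y (N(X, y) = -6*(-65/2 - y) = 195 + 6*y)
(d - 597)/(-1552 + N(-39, -17)) = (-871/125 - 597)/(-1552 + (195 + 6*(-17))) = -75496/(125*(-1552 + (195 - 102))) = -75496/(125*(-1552 + 93)) = -75496/125/(-1459) = -75496/125*(-1/1459) = 75496/182375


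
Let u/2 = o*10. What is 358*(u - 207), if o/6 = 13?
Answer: 484374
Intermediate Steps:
o = 78 (o = 6*13 = 78)
u = 1560 (u = 2*(78*10) = 2*780 = 1560)
358*(u - 207) = 358*(1560 - 207) = 358*1353 = 484374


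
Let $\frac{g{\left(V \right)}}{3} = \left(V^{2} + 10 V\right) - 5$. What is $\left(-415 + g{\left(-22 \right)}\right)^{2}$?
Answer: $131044$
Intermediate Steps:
$g{\left(V \right)} = -15 + 3 V^{2} + 30 V$ ($g{\left(V \right)} = 3 \left(\left(V^{2} + 10 V\right) - 5\right) = 3 \left(-5 + V^{2} + 10 V\right) = -15 + 3 V^{2} + 30 V$)
$\left(-415 + g{\left(-22 \right)}\right)^{2} = \left(-415 + \left(-15 + 3 \left(-22\right)^{2} + 30 \left(-22\right)\right)\right)^{2} = \left(-415 - -777\right)^{2} = \left(-415 + 777\right)^{2} = 362^{2} = 131044$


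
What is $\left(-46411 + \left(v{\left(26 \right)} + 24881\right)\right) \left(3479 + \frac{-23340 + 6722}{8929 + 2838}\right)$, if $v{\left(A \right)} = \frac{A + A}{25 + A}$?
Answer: $- \frac{6418587241850}{85731} \approx -7.4869 \cdot 10^{7}$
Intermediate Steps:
$v{\left(A \right)} = \frac{2 A}{25 + A}$
$\left(-46411 + \left(v{\left(26 \right)} + 24881\right)\right) \left(3479 + \frac{-23340 + 6722}{8929 + 2838}\right) = \left(-46411 + \left(2 \cdot 26 \frac{1}{25 + 26} + 24881\right)\right) \left(3479 + \frac{-23340 + 6722}{8929 + 2838}\right) = \left(-46411 + \left(2 \cdot 26 \cdot \frac{1}{51} + 24881\right)\right) \left(3479 - \frac{16618}{11767}\right) = \left(-46411 + \left(2 \cdot 26 \cdot \frac{1}{51} + 24881\right)\right) \left(3479 - \frac{2374}{1681}\right) = \left(-46411 + \left(\frac{52}{51} + 24881\right)\right) \left(3479 - \frac{2374}{1681}\right) = \left(-46411 + \frac{1268983}{51}\right) \frac{5845825}{1681} = \left(- \frac{1097978}{51}\right) \frac{5845825}{1681} = - \frac{6418587241850}{85731}$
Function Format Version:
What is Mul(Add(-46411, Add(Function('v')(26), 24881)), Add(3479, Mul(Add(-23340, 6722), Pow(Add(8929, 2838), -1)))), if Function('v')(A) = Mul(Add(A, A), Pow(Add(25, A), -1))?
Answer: Rational(-6418587241850, 85731) ≈ -7.4869e+7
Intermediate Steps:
Function('v')(A) = Mul(2, A, Pow(Add(25, A), -1)) (Function('v')(A) = Mul(Mul(2, A), Pow(Add(25, A), -1)) = Mul(2, A, Pow(Add(25, A), -1)))
Mul(Add(-46411, Add(Function('v')(26), 24881)), Add(3479, Mul(Add(-23340, 6722), Pow(Add(8929, 2838), -1)))) = Mul(Add(-46411, Add(Mul(2, 26, Pow(Add(25, 26), -1)), 24881)), Add(3479, Mul(Add(-23340, 6722), Pow(Add(8929, 2838), -1)))) = Mul(Add(-46411, Add(Mul(2, 26, Pow(51, -1)), 24881)), Add(3479, Mul(-16618, Pow(11767, -1)))) = Mul(Add(-46411, Add(Mul(2, 26, Rational(1, 51)), 24881)), Add(3479, Mul(-16618, Rational(1, 11767)))) = Mul(Add(-46411, Add(Rational(52, 51), 24881)), Add(3479, Rational(-2374, 1681))) = Mul(Add(-46411, Rational(1268983, 51)), Rational(5845825, 1681)) = Mul(Rational(-1097978, 51), Rational(5845825, 1681)) = Rational(-6418587241850, 85731)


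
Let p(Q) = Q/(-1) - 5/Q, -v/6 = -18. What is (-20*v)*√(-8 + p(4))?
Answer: -1080*I*√53 ≈ -7862.5*I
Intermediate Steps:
v = 108 (v = -6*(-18) = 108)
p(Q) = -Q - 5/Q (p(Q) = Q*(-1) - 5/Q = -Q - 5/Q)
(-20*v)*√(-8 + p(4)) = (-20*108)*√(-8 + (-1*4 - 5/4)) = -2160*√(-8 + (-4 - 5*¼)) = -2160*√(-8 + (-4 - 5/4)) = -2160*√(-8 - 21/4) = -1080*I*√53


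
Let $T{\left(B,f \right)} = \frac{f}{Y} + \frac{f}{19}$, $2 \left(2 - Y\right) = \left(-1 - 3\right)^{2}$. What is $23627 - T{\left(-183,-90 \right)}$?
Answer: $\frac{448718}{19} \approx 23617.0$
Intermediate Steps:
$Y = -6$ ($Y = 2 - \frac{\left(-1 - 3\right)^{2}}{2} = 2 - \frac{\left(-4\right)^{2}}{2} = 2 - 8 = -6$)
$T{\left(B,f \right)} = - \frac{13 f}{114}$ ($T{\left(B,f \right)} = \frac{f}{-6} + \frac{f}{19} = f \left(- \frac{1}{6}\right) + f \frac{1}{19} = - \frac{f}{6} + \frac{f}{19} = - \frac{13 f}{114}$)
$23627 - T{\left(-183,-90 \right)} = 23627 - \left(- \frac{13}{114}\right) \left(-90\right) = 23627 - \frac{195}{19} = \frac{448718}{19}$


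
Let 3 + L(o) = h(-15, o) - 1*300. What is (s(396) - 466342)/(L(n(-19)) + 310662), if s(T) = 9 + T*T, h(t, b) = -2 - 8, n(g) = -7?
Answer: -23809/23873 ≈ -0.99732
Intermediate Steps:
h(t, b) = -10
L(o) = -313 (L(o) = -3 + (-10 - 1*300) = -3 + (-10 - 300) = -3 - 310 = -313)
s(T) = 9 + T²
(s(396) - 466342)/(L(n(-19)) + 310662) = ((9 + 396²) - 466342)/(-313 + 310662) = ((9 + 156816) - 466342)/310349 = (156825 - 466342)*(1/310349) = -309517*1/310349 = -23809/23873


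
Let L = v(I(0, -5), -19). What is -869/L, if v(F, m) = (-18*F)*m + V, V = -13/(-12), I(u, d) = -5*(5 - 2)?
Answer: 10428/61547 ≈ 0.16943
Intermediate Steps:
I(u, d) = -15 (I(u, d) = -5*3 = -15)
V = 13/12 (V = -13*(-1/12) = 13/12 ≈ 1.0833)
v(F, m) = 13/12 - 18*F*m (v(F, m) = (-18*F)*m + 13/12 = -18*F*m + 13/12 = 13/12 - 18*F*m)
L = -61547/12 (L = 13/12 - 18*(-15)*(-19) = 13/12 - 5130 = -61547/12 ≈ -5128.9)
-869/L = -869/(-61547/12) = -869*(-12/61547) = 10428/61547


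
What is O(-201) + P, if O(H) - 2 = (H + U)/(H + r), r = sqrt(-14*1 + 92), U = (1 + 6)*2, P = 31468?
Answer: 423000799/13441 + 187*sqrt(78)/40323 ≈ 31471.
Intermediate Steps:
U = 14 (U = 7*2 = 14)
r = sqrt(78) (r = sqrt(-14 + 92) = sqrt(78) ≈ 8.8318)
O(H) = 2 + (14 + H)/(H + sqrt(78)) (O(H) = 2 + (H + 14)/(H + sqrt(78)) = 2 + (14 + H)/(H + sqrt(78)))
O(-201) + P = (14 + 2*sqrt(78) + 3*(-201))/(-201 + sqrt(78)) + 31468 = (14 + 2*sqrt(78) - 603)/(-201 + sqrt(78)) + 31468 = (-589 + 2*sqrt(78))/(-201 + sqrt(78)) + 31468 = 31468 + (-589 + 2*sqrt(78))/(-201 + sqrt(78))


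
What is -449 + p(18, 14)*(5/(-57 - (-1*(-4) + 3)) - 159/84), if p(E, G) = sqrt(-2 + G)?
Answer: -449 - 883*sqrt(3)/224 ≈ -455.83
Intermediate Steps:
-449 + p(18, 14)*(5/(-57 - (-1*(-4) + 3)) - 159/84) = -449 + sqrt(-2 + 14)*(5/(-57 - (-1*(-4) + 3)) - 159/84) = -449 + sqrt(12)*(5/(-57 - (4 + 3)) - 159*1/84) = -449 + (2*sqrt(3))*(5/(-57 - 1*7) - 53/28) = -449 + (2*sqrt(3))*(5/(-57 - 7) - 53/28) = -449 + (2*sqrt(3))*(5/(-64) - 53/28) = -449 + (2*sqrt(3))*(5*(-1/64) - 53/28) = -449 + (2*sqrt(3))*(-5/64 - 53/28) = -449 + (2*sqrt(3))*(-883/448) = -449 - 883*sqrt(3)/224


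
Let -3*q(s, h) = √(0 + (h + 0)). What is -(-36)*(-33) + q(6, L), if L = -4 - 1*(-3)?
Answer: -1188 - I/3 ≈ -1188.0 - 0.33333*I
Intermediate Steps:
L = -1 (L = -4 + 3 = -1)
q(s, h) = -√h/3 (q(s, h) = -√(0 + (h + 0))/3 = -√(0 + h)/3 = -√h/3)
-(-36)*(-33) + q(6, L) = -(-36)*(-33) - I/3 = -36*33 - I/3 = -1188 - I/3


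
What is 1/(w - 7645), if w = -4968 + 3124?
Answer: -1/9489 ≈ -0.00010539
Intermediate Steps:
w = -1844
1/(w - 7645) = 1/(-1844 - 7645) = 1/(-9489) = -1/9489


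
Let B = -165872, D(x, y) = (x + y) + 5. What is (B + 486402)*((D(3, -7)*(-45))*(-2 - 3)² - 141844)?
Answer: -45825853570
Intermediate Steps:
D(x, y) = 5 + x + y
(B + 486402)*((D(3, -7)*(-45))*(-2 - 3)² - 141844) = (-165872 + 486402)*(((5 + 3 - 7)*(-45))*(-2 - 3)² - 141844) = 320530*((1*(-45))*(-5)² - 141844) = 320530*(-45*25 - 141844) = 320530*(-1125 - 141844) = 320530*(-142969) = -45825853570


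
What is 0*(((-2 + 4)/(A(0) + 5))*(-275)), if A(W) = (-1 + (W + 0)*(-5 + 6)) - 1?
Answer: 0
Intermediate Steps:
A(W) = -2 + W (A(W) = (-1 + W*1) - 1 = (-1 + W) - 1 = -2 + W)
0*(((-2 + 4)/(A(0) + 5))*(-275)) = 0*(((-2 + 4)/((-2 + 0) + 5))*(-275)) = 0*((2/(-2 + 5))*(-275)) = 0*((2/3)*(-275)) = 0*((2*(⅓))*(-275)) = 0*((⅔)*(-275)) = 0*(-550/3) = 0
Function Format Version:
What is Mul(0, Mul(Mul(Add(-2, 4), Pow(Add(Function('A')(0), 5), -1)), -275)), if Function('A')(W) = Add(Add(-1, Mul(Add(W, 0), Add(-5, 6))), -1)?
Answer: 0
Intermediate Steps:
Function('A')(W) = Add(-2, W) (Function('A')(W) = Add(Add(-1, Mul(W, 1)), -1) = Add(Add(-1, W), -1) = Add(-2, W))
Mul(0, Mul(Mul(Add(-2, 4), Pow(Add(Function('A')(0), 5), -1)), -275)) = Mul(0, Mul(Mul(Add(-2, 4), Pow(Add(Add(-2, 0), 5), -1)), -275)) = Mul(0, Mul(Mul(2, Pow(Add(-2, 5), -1)), -275)) = Mul(0, Mul(Mul(2, Pow(3, -1)), -275)) = Mul(0, Mul(Mul(2, Rational(1, 3)), -275)) = Mul(0, Mul(Rational(2, 3), -275)) = Mul(0, Rational(-550, 3)) = 0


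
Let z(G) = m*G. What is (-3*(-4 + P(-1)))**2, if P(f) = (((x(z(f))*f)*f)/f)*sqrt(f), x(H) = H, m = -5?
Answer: -81 + 360*I ≈ -81.0 + 360.0*I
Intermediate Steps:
z(G) = -5*G
P(f) = -5*f**(5/2) (P(f) = ((((-5*f)*f)*f)/f)*sqrt(f) = (((-5*f**2)*f)/f)*sqrt(f) = ((-5*f**3)/f)*sqrt(f) = (-5*f**2)*sqrt(f) = -5*f**(5/2))
(-3*(-4 + P(-1)))**2 = (-3*(-4 - 5*I))**2 = (12 + 15*I)**2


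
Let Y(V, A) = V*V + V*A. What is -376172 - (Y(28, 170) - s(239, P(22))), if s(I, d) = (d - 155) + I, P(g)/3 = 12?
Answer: -381596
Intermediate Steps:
P(g) = 36 (P(g) = 3*12 = 36)
Y(V, A) = V**2 + A*V
s(I, d) = -155 + I + d (s(I, d) = (-155 + d) + I = -155 + I + d)
-376172 - (Y(28, 170) - s(239, P(22))) = -376172 - (28*(170 + 28) - (-155 + 239 + 36)) = -376172 - (28*198 - 1*120) = -376172 - (5544 - 120) = -376172 - 1*5424 = -376172 - 5424 = -381596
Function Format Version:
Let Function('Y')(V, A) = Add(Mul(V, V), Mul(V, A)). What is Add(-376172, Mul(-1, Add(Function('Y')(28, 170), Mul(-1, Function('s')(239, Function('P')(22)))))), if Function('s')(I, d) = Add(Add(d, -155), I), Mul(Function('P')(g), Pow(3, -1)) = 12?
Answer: -381596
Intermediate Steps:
Function('P')(g) = 36 (Function('P')(g) = Mul(3, 12) = 36)
Function('Y')(V, A) = Add(Pow(V, 2), Mul(A, V))
Function('s')(I, d) = Add(-155, I, d) (Function('s')(I, d) = Add(Add(-155, d), I) = Add(-155, I, d))
Add(-376172, Mul(-1, Add(Function('Y')(28, 170), Mul(-1, Function('s')(239, Function('P')(22)))))) = Add(-376172, Mul(-1, Add(Mul(28, Add(170, 28)), Mul(-1, Add(-155, 239, 36))))) = Add(-376172, Mul(-1, Add(Mul(28, 198), Mul(-1, 120)))) = Add(-376172, Mul(-1, Add(5544, -120))) = Add(-376172, Mul(-1, 5424)) = Add(-376172, -5424) = -381596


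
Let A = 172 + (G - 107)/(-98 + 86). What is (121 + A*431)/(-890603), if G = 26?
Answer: -6567/75796 ≈ -0.086640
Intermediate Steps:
A = 715/4 (A = 172 + (26 - 107)/(-98 + 86) = 172 - 81/(-12) = 172 - 81*(-1/12) = 172 + 27/4 = 715/4 ≈ 178.75)
(121 + A*431)/(-890603) = (121 + (715/4)*431)/(-890603) = (121 + 308165/4)*(-1/890603) = (308649/4)*(-1/890603) = -6567/75796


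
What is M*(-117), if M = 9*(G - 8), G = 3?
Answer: 5265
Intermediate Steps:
M = -45 (M = 9*(3 - 8) = 9*(-5) = -45)
M*(-117) = -45*(-117) = 5265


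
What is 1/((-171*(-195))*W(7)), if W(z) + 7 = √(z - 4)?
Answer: -7/1533870 - √3/1533870 ≈ -5.6928e-6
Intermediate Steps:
W(z) = -7 + √(-4 + z) (W(z) = -7 + √(z - 4) = -7 + √(-4 + z))
1/((-171*(-195))*W(7)) = 1/((-171*(-195))*(-7 + √(-4 + 7))) = 1/(33345*(-7 + √3)) = 1/(-233415 + 33345*√3)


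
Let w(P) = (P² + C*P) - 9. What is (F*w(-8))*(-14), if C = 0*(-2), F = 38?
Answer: -29260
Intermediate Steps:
C = 0
w(P) = -9 + P² (w(P) = (P² + 0*P) - 9 = (P² + 0) - 9 = P² - 9 = -9 + P²)
(F*w(-8))*(-14) = (38*(-9 + (-8)²))*(-14) = (38*(-9 + 64))*(-14) = (38*55)*(-14) = 2090*(-14) = -29260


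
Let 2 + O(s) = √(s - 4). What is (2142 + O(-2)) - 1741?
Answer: 399 + I*√6 ≈ 399.0 + 2.4495*I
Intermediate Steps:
O(s) = -2 + √(-4 + s) (O(s) = -2 + √(s - 4) = -2 + √(-4 + s))
(2142 + O(-2)) - 1741 = (2142 + (-2 + √(-4 - 2))) - 1741 = (2142 + (-2 + √(-6))) - 1741 = (2142 + (-2 + I*√6)) - 1741 = (2140 + I*√6) - 1741 = 399 + I*√6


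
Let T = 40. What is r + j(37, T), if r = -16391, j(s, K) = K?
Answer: -16351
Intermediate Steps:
r + j(37, T) = -16391 + 40 = -16351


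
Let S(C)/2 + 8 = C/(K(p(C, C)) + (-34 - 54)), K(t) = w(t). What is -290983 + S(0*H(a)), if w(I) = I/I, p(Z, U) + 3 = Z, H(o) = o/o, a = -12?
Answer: -290999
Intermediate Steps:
H(o) = 1
p(Z, U) = -3 + Z
w(I) = 1
K(t) = 1
S(C) = -16 - 2*C/87 (S(C) = -16 + 2*(C/(1 + (-34 - 54))) = -16 + 2*(C/(1 - 88)) = -16 + 2*(C/(-87)) = -16 + 2*(C*(-1/87)) = -16 + 2*(-C/87) = -16 - 2*C/87)
-290983 + S(0*H(a)) = -290983 + (-16 - 0) = -290983 + (-16 - 2/87*0) = -290983 + (-16 + 0) = -290983 - 16 = -290999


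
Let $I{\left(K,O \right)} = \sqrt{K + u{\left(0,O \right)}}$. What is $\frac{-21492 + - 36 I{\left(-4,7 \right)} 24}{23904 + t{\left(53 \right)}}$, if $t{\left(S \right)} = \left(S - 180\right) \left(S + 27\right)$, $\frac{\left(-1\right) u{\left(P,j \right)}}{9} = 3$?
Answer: $- \frac{5373}{3436} - \frac{54 i \sqrt{31}}{859} \approx -1.5637 - 0.35001 i$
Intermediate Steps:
$u{\left(P,j \right)} = -27$ ($u{\left(P,j \right)} = \left(-9\right) 3 = -27$)
$t{\left(S \right)} = \left(-180 + S\right) \left(27 + S\right)$
$I{\left(K,O \right)} = \sqrt{-27 + K}$ ($I{\left(K,O \right)} = \sqrt{K - 27} = \sqrt{-27 + K}$)
$\frac{-21492 + - 36 I{\left(-4,7 \right)} 24}{23904 + t{\left(53 \right)}} = \frac{-21492 + - 36 \sqrt{-27 - 4} \cdot 24}{23904 - \left(12969 - 2809\right)} = \frac{-21492 + - 36 \sqrt{-31} \cdot 24}{23904 - 10160} = \frac{-21492 + - 36 i \sqrt{31} \cdot 24}{23904 - 10160} = \frac{-21492 + - 36 i \sqrt{31} \cdot 24}{13744} = \left(-21492 - 864 i \sqrt{31}\right) \frac{1}{13744} = - \frac{5373}{3436} - \frac{54 i \sqrt{31}}{859}$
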